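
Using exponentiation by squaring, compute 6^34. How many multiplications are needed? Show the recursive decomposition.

Computing 6^34 by squaring (build up from 6^1; each line after the first costs one multiplication):

6^1 = 6
6^2 = (6^1)^2 = 6^2 = 36
6^4 = (6^2)^2 = 36^2 = 1296
6^8 = (6^4)^2 = 1296^2 = 1679616
6^16 = (6^8)^2 = 1679616^2 = 2821109907456
6^17 = 6 * 6^16 = 6 * 2821109907456 = 16926659444736
6^34 = (6^17)^2 = 16926659444736^2 = 286511799958070431838109696

Result: 286511799958070431838109696
Multiplications needed: 6 (6 lines after 6^1)

6^34 = 286511799958070431838109696. Using exponentiation by squaring, this requires 6 multiplications. The key idea: if the exponent is even, square the half-power; if odd, multiply by the base once.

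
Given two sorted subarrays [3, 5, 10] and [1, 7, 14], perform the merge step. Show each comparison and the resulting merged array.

Merging process:

Compare 3 vs 1: take 1 from right. Merged: [1]
Compare 3 vs 7: take 3 from left. Merged: [1, 3]
Compare 5 vs 7: take 5 from left. Merged: [1, 3, 5]
Compare 10 vs 7: take 7 from right. Merged: [1, 3, 5, 7]
Compare 10 vs 14: take 10 from left. Merged: [1, 3, 5, 7, 10]
Append remaining from right: [14]. Merged: [1, 3, 5, 7, 10, 14]

Final merged array: [1, 3, 5, 7, 10, 14]
Total comparisons: 5

The merged array is [1, 3, 5, 7, 10, 14], requiring 5 comparisons. The merge step runs in O(n) time where n is the total number of elements.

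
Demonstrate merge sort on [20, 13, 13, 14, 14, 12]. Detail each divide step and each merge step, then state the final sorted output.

Merge sort trace:

Split: [20, 13, 13, 14, 14, 12] -> [20, 13, 13] and [14, 14, 12]
  Split: [20, 13, 13] -> [20] and [13, 13]
    Split: [13, 13] -> [13] and [13]
    Merge: [13] + [13] -> [13, 13]
  Merge: [20] + [13, 13] -> [13, 13, 20]
  Split: [14, 14, 12] -> [14] and [14, 12]
    Split: [14, 12] -> [14] and [12]
    Merge: [14] + [12] -> [12, 14]
  Merge: [14] + [12, 14] -> [12, 14, 14]
Merge: [13, 13, 20] + [12, 14, 14] -> [12, 13, 13, 14, 14, 20]

Final sorted array: [12, 13, 13, 14, 14, 20]

The merge sort proceeds by recursively splitting the array and merging sorted halves.
After all merges, the sorted array is [12, 13, 13, 14, 14, 20].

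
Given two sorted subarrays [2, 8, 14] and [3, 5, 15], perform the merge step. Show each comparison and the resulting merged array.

Merging process:

Compare 2 vs 3: take 2 from left. Merged: [2]
Compare 8 vs 3: take 3 from right. Merged: [2, 3]
Compare 8 vs 5: take 5 from right. Merged: [2, 3, 5]
Compare 8 vs 15: take 8 from left. Merged: [2, 3, 5, 8]
Compare 14 vs 15: take 14 from left. Merged: [2, 3, 5, 8, 14]
Append remaining from right: [15]. Merged: [2, 3, 5, 8, 14, 15]

Final merged array: [2, 3, 5, 8, 14, 15]
Total comparisons: 5

The merged array is [2, 3, 5, 8, 14, 15], requiring 5 comparisons. The merge step runs in O(n) time where n is the total number of elements.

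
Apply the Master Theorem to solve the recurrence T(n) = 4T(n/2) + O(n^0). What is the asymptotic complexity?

Master Theorem for T(n) = 4T(n/2) + O(n^0):

a = 4, b = 2, c = 0
log_b(a) = log_2(4) = 2.0000

Case 1: c = 0 < log_2(4) = 2.0000
T(n) = O(n^(log_2 4)) = O(n^2)

For T(n) = 4T(n/2) + O(n^0): log_2(4) = 2.0000. This is Case 1 of the Master Theorem (c < log_b(a), work dominated by leaves), giving O(n^2).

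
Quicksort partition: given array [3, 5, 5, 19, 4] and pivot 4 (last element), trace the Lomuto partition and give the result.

Lomuto partition with pivot = 4:

Initial array: [3, 5, 5, 19, 4]

arr[0]=3 <= 4: swap with position 0, array becomes [3, 5, 5, 19, 4]
arr[1]=5 > 4: no swap
arr[2]=5 > 4: no swap
arr[3]=19 > 4: no swap

Place pivot at position 1: [3, 4, 5, 19, 5]
Pivot position: 1

After partitioning with pivot 4, the array becomes [3, 4, 5, 19, 5]. The pivot is placed at index 1. All elements to the left of the pivot are <= 4, and all elements to the right are > 4.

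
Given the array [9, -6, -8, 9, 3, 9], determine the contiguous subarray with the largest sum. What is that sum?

Using Kadane's algorithm on [9, -6, -8, 9, 3, 9]:

Scanning through the array:
Position 1 (value -6): max_ending_here = 3, max_so_far = 9
Position 2 (value -8): max_ending_here = -5, max_so_far = 9
Position 3 (value 9): max_ending_here = 9, max_so_far = 9
Position 4 (value 3): max_ending_here = 12, max_so_far = 12
Position 5 (value 9): max_ending_here = 21, max_so_far = 21

Maximum subarray: [9, 3, 9]
Maximum sum: 21

The maximum subarray is [9, 3, 9] with sum 21. This subarray runs from index 3 to index 5.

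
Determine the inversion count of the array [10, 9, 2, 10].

Finding inversions in [10, 9, 2, 10]:

(0, 1): arr[0]=10 > arr[1]=9
(0, 2): arr[0]=10 > arr[2]=2
(1, 2): arr[1]=9 > arr[2]=2

Total inversions: 3

The array has 3 inversion(s): (0,1), (0,2), (1,2). Each pair (i,j) satisfies i < j and arr[i] > arr[j].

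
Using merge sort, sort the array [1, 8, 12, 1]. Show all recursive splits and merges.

Merge sort trace:

Split: [1, 8, 12, 1] -> [1, 8] and [12, 1]
  Split: [1, 8] -> [1] and [8]
  Merge: [1] + [8] -> [1, 8]
  Split: [12, 1] -> [12] and [1]
  Merge: [12] + [1] -> [1, 12]
Merge: [1, 8] + [1, 12] -> [1, 1, 8, 12]

Final sorted array: [1, 1, 8, 12]

The merge sort proceeds by recursively splitting the array and merging sorted halves.
After all merges, the sorted array is [1, 1, 8, 12].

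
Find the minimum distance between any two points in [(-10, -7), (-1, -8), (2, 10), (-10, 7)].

Computing all pairwise distances among 4 points:

d((-10, -7), (-1, -8)) = 9.0554 <-- minimum
d((-10, -7), (2, 10)) = 20.8087
d((-10, -7), (-10, 7)) = 14.0
d((-1, -8), (2, 10)) = 18.2483
d((-1, -8), (-10, 7)) = 17.4929
d((2, 10), (-10, 7)) = 12.3693

Closest pair: (-10, -7) and (-1, -8) with distance 9.0554

The closest pair is (-10, -7) and (-1, -8) with Euclidean distance 9.0554. For 4 points, brute-force pairwise comparison is shown above. For large n, the divide-and-conquer algorithm (sort by x, recurse on halves, check the dividing strip) achieves O(n log n).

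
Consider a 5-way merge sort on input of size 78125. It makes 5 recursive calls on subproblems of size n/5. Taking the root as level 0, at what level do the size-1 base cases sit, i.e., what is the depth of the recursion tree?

For divide and conquer with division factor 5:

Problem sizes at each level:
Level 0: 78125
Level 1: 15625
Level 2: 3125
Level 3: 625
Level 4: 125
Level 5: 25
Level 6: 5
Level 7: 1

The root is level 0 and the size-1 base case is level 7 (the tree spans levels 0 through 7, i.e. 8 levels counting the root), so the depth is the number of divisions: log_5(78125) = 7

The recursion tree depth is log_5(78125) = 7. At each level, the problem size is divided by 5, so it takes 7 divisions to reduce to a base case of size 1. The algorithm makes 5 recursive calls at each level.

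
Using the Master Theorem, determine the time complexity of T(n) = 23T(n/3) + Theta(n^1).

Master Theorem for T(n) = 23T(n/3) + O(n^1):

a = 23, b = 3, c = 1
log_b(a) = log_3(23) = 2.8540

Case 1: c = 1 < log_3(23) = 2.8540
T(n) = O(n^(log_3 23))

For T(n) = 23T(n/3) + O(n^1): log_3(23) = 2.8540. This is Case 1 of the Master Theorem (c < log_b(a), work dominated by leaves), giving O(n^(log_3 23)).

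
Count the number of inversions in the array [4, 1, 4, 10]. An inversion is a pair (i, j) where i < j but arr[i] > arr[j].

Finding inversions in [4, 1, 4, 10]:

(0, 1): arr[0]=4 > arr[1]=1

Total inversions: 1

The array has 1 inversion(s): (0,1). Each pair (i,j) satisfies i < j and arr[i] > arr[j].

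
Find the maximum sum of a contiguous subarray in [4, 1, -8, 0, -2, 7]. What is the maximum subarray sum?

Using Kadane's algorithm on [4, 1, -8, 0, -2, 7]:

Scanning through the array:
Position 1 (value 1): max_ending_here = 5, max_so_far = 5
Position 2 (value -8): max_ending_here = -3, max_so_far = 5
Position 3 (value 0): max_ending_here = 0, max_so_far = 5
Position 4 (value -2): max_ending_here = -2, max_so_far = 5
Position 5 (value 7): max_ending_here = 7, max_so_far = 7

Maximum subarray: [7]
Maximum sum: 7

The maximum subarray is [7] with sum 7. This subarray runs from index 5 to index 5.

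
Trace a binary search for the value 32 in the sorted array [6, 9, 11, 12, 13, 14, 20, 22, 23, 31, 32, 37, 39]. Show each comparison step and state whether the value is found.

Binary search for 32 in [6, 9, 11, 12, 13, 14, 20, 22, 23, 31, 32, 37, 39]:

lo=0, hi=12, mid=6, arr[mid]=20 -> 20 < 32, search right half
lo=7, hi=12, mid=9, arr[mid]=31 -> 31 < 32, search right half
lo=10, hi=12, mid=11, arr[mid]=37 -> 37 > 32, search left half
lo=10, hi=10, mid=10, arr[mid]=32 -> Found target at index 10!

Binary search finds 32 at index 10 after 4 comparisons. The search repeatedly halves the search space by comparing with the middle element.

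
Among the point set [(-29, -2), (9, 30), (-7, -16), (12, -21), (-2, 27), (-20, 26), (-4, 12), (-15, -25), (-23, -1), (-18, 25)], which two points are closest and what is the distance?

Computing all pairwise distances among 10 points:

d((-29, -2), (9, 30)) = 49.679
d((-29, -2), (-7, -16)) = 26.0768
d((-29, -2), (12, -21)) = 45.1885
d((-29, -2), (-2, 27)) = 39.6232
d((-29, -2), (-20, 26)) = 29.4109
d((-29, -2), (-4, 12)) = 28.6531
d((-29, -2), (-15, -25)) = 26.9258
d((-29, -2), (-23, -1)) = 6.0828
d((-29, -2), (-18, 25)) = 29.1548
d((9, 30), (-7, -16)) = 48.7032
d((9, 30), (12, -21)) = 51.0882
d((9, 30), (-2, 27)) = 11.4018
d((9, 30), (-20, 26)) = 29.2746
d((9, 30), (-4, 12)) = 22.2036
d((9, 30), (-15, -25)) = 60.0083
d((9, 30), (-23, -1)) = 44.5533
d((9, 30), (-18, 25)) = 27.4591
d((-7, -16), (12, -21)) = 19.6469
d((-7, -16), (-2, 27)) = 43.2897
d((-7, -16), (-20, 26)) = 43.9659
d((-7, -16), (-4, 12)) = 28.1603
d((-7, -16), (-15, -25)) = 12.0416
d((-7, -16), (-23, -1)) = 21.9317
d((-7, -16), (-18, 25)) = 42.45
d((12, -21), (-2, 27)) = 50.0
d((12, -21), (-20, 26)) = 56.8595
d((12, -21), (-4, 12)) = 36.6742
d((12, -21), (-15, -25)) = 27.2947
d((12, -21), (-23, -1)) = 40.3113
d((12, -21), (-18, 25)) = 54.9181
d((-2, 27), (-20, 26)) = 18.0278
d((-2, 27), (-4, 12)) = 15.1327
d((-2, 27), (-15, -25)) = 53.6004
d((-2, 27), (-23, -1)) = 35.0
d((-2, 27), (-18, 25)) = 16.1245
d((-20, 26), (-4, 12)) = 21.2603
d((-20, 26), (-15, -25)) = 51.2445
d((-20, 26), (-23, -1)) = 27.1662
d((-20, 26), (-18, 25)) = 2.2361 <-- minimum
d((-4, 12), (-15, -25)) = 38.6005
d((-4, 12), (-23, -1)) = 23.0217
d((-4, 12), (-18, 25)) = 19.105
d((-15, -25), (-23, -1)) = 25.2982
d((-15, -25), (-18, 25)) = 50.0899
d((-23, -1), (-18, 25)) = 26.4764

Closest pair: (-20, 26) and (-18, 25) with distance 2.2361

The closest pair is (-20, 26) and (-18, 25) with Euclidean distance 2.2361. For 10 points, brute-force pairwise comparison is shown above. For large n, the divide-and-conquer algorithm (sort by x, recurse on halves, check the dividing strip) achieves O(n log n).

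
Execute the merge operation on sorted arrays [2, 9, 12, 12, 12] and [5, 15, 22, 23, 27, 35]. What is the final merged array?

Merging process:

Compare 2 vs 5: take 2 from left. Merged: [2]
Compare 9 vs 5: take 5 from right. Merged: [2, 5]
Compare 9 vs 15: take 9 from left. Merged: [2, 5, 9]
Compare 12 vs 15: take 12 from left. Merged: [2, 5, 9, 12]
Compare 12 vs 15: take 12 from left. Merged: [2, 5, 9, 12, 12]
Compare 12 vs 15: take 12 from left. Merged: [2, 5, 9, 12, 12, 12]
Append remaining from right: [15, 22, 23, 27, 35]. Merged: [2, 5, 9, 12, 12, 12, 15, 22, 23, 27, 35]

Final merged array: [2, 5, 9, 12, 12, 12, 15, 22, 23, 27, 35]
Total comparisons: 6

The merged array is [2, 5, 9, 12, 12, 12, 15, 22, 23, 27, 35], requiring 6 comparisons. The merge step runs in O(n) time where n is the total number of elements.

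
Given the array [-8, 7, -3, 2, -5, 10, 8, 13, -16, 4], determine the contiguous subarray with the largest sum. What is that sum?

Using Kadane's algorithm on [-8, 7, -3, 2, -5, 10, 8, 13, -16, 4]:

Scanning through the array:
Position 1 (value 7): max_ending_here = 7, max_so_far = 7
Position 2 (value -3): max_ending_here = 4, max_so_far = 7
Position 3 (value 2): max_ending_here = 6, max_so_far = 7
Position 4 (value -5): max_ending_here = 1, max_so_far = 7
Position 5 (value 10): max_ending_here = 11, max_so_far = 11
Position 6 (value 8): max_ending_here = 19, max_so_far = 19
Position 7 (value 13): max_ending_here = 32, max_so_far = 32
Position 8 (value -16): max_ending_here = 16, max_so_far = 32
Position 9 (value 4): max_ending_here = 20, max_so_far = 32

Maximum subarray: [7, -3, 2, -5, 10, 8, 13]
Maximum sum: 32

The maximum subarray is [7, -3, 2, -5, 10, 8, 13] with sum 32. This subarray runs from index 1 to index 7.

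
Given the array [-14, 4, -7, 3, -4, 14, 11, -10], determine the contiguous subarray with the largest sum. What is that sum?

Using Kadane's algorithm on [-14, 4, -7, 3, -4, 14, 11, -10]:

Scanning through the array:
Position 1 (value 4): max_ending_here = 4, max_so_far = 4
Position 2 (value -7): max_ending_here = -3, max_so_far = 4
Position 3 (value 3): max_ending_here = 3, max_so_far = 4
Position 4 (value -4): max_ending_here = -1, max_so_far = 4
Position 5 (value 14): max_ending_here = 14, max_so_far = 14
Position 6 (value 11): max_ending_here = 25, max_so_far = 25
Position 7 (value -10): max_ending_here = 15, max_so_far = 25

Maximum subarray: [14, 11]
Maximum sum: 25

The maximum subarray is [14, 11] with sum 25. This subarray runs from index 5 to index 6.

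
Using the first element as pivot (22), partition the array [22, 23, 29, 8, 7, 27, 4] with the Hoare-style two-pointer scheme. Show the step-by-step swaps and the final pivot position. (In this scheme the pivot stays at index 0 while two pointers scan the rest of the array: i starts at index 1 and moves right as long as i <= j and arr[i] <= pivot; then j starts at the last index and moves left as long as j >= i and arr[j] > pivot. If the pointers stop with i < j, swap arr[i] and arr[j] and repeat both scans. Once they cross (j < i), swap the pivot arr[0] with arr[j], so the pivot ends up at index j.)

Hoare-style two-pointer partition with pivot = 22:

Initial array: [22, 23, 29, 8, 7, 27, 4]

Pointers start at i = 1, j = 6.
i stops at index 1 (arr[1]=23 > 22), j stops at index 6 (arr[6]=4 <= 22): swap arr[1] and arr[6], array becomes [22, 4, 29, 8, 7, 27, 23]
i stops at index 2 (arr[2]=29 > 22), j stops at index 4 (arr[4]=7 <= 22): swap arr[2] and arr[4], array becomes [22, 4, 7, 8, 29, 27, 23]
i ends at 4, j ends at 3: the pointers have crossed (j < i), so scanning stops.

Swap pivot arr[0] with arr[3] to place pivot at position 3: [8, 4, 7, 22, 29, 27, 23]
Pivot position: 3

After partitioning with pivot 22, the array becomes [8, 4, 7, 22, 29, 27, 23]. The pivot is placed at index 3. All elements to the left of the pivot are <= 22, and all elements to the right are > 22.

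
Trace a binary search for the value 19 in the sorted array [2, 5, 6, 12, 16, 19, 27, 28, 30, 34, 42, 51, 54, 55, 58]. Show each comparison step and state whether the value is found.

Binary search for 19 in [2, 5, 6, 12, 16, 19, 27, 28, 30, 34, 42, 51, 54, 55, 58]:

lo=0, hi=14, mid=7, arr[mid]=28 -> 28 > 19, search left half
lo=0, hi=6, mid=3, arr[mid]=12 -> 12 < 19, search right half
lo=4, hi=6, mid=5, arr[mid]=19 -> Found target at index 5!

Binary search finds 19 at index 5 after 3 comparisons. The search repeatedly halves the search space by comparing with the middle element.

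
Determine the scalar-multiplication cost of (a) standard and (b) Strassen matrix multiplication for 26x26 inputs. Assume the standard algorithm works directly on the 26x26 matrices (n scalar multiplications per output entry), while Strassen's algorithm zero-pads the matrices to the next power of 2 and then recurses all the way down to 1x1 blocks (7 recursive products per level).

Matrix multiplication for 26x26 matrices:

Strassen's algorithm requires power-of-2 dimensions. Pad 26x26 to 32x32 (next power of 2).

Standard algorithm: 26^3 = 17576 multiplications
Strassen's algorithm: 7^(log2(32)) = 7^5 = 16807 multiplications
Savings: 17576 - 16807 = 769 multiplications

Standard: 17576 multiplications (26^3). Strassen: 16807 multiplications (7^5, after padding to 32x32). Strassen reduces 8 recursive multiplications to 7 at each level.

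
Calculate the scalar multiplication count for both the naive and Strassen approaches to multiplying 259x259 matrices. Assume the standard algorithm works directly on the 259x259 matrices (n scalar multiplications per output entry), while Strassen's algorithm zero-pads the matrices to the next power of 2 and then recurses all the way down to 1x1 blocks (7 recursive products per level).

Matrix multiplication for 259x259 matrices:

Strassen's algorithm requires power-of-2 dimensions. Pad 259x259 to 512x512 (next power of 2).

Standard algorithm: 259^3 = 17373979 multiplications
Strassen's algorithm: 7^(log2(512)) = 7^9 = 40353607 multiplications
Difference: 17373979 - 40353607 = -22979628 (Strassen uses MORE here due to padding overhead — for small or just-over-power-of-2 n, padding can outweigh the per-level savings)

Standard: 17373979 multiplications (259^3). Strassen: 40353607 multiplications (7^9, after padding to 512x512). Strassen reduces 8 recursive multiplications to 7 at each level.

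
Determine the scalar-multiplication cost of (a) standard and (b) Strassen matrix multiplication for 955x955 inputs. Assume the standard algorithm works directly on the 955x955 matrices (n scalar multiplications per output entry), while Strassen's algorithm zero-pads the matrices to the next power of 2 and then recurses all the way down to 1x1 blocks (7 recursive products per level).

Matrix multiplication for 955x955 matrices:

Strassen's algorithm requires power-of-2 dimensions. Pad 955x955 to 1024x1024 (next power of 2).

Standard algorithm: 955^3 = 870983875 multiplications
Strassen's algorithm: 7^(log2(1024)) = 7^10 = 282475249 multiplications
Savings: 870983875 - 282475249 = 588508626 multiplications

Standard: 870983875 multiplications (955^3). Strassen: 282475249 multiplications (7^10, after padding to 1024x1024). Strassen reduces 8 recursive multiplications to 7 at each level.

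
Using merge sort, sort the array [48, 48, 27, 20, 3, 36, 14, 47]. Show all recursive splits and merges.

Merge sort trace:

Split: [48, 48, 27, 20, 3, 36, 14, 47] -> [48, 48, 27, 20] and [3, 36, 14, 47]
  Split: [48, 48, 27, 20] -> [48, 48] and [27, 20]
    Split: [48, 48] -> [48] and [48]
    Merge: [48] + [48] -> [48, 48]
    Split: [27, 20] -> [27] and [20]
    Merge: [27] + [20] -> [20, 27]
  Merge: [48, 48] + [20, 27] -> [20, 27, 48, 48]
  Split: [3, 36, 14, 47] -> [3, 36] and [14, 47]
    Split: [3, 36] -> [3] and [36]
    Merge: [3] + [36] -> [3, 36]
    Split: [14, 47] -> [14] and [47]
    Merge: [14] + [47] -> [14, 47]
  Merge: [3, 36] + [14, 47] -> [3, 14, 36, 47]
Merge: [20, 27, 48, 48] + [3, 14, 36, 47] -> [3, 14, 20, 27, 36, 47, 48, 48]

Final sorted array: [3, 14, 20, 27, 36, 47, 48, 48]

The merge sort proceeds by recursively splitting the array and merging sorted halves.
After all merges, the sorted array is [3, 14, 20, 27, 36, 47, 48, 48].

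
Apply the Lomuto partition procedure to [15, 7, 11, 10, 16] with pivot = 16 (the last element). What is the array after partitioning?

Lomuto partition with pivot = 16:

Initial array: [15, 7, 11, 10, 16]

arr[0]=15 <= 16: swap with position 0, array becomes [15, 7, 11, 10, 16]
arr[1]=7 <= 16: swap with position 1, array becomes [15, 7, 11, 10, 16]
arr[2]=11 <= 16: swap with position 2, array becomes [15, 7, 11, 10, 16]
arr[3]=10 <= 16: swap with position 3, array becomes [15, 7, 11, 10, 16]

Place pivot at position 4: [15, 7, 11, 10, 16]
Pivot position: 4

After partitioning with pivot 16, the array becomes [15, 7, 11, 10, 16]. The pivot is placed at index 4. All elements to the left of the pivot are <= 16, and all elements to the right are > 16.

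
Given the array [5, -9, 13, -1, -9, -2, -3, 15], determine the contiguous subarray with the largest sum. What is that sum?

Using Kadane's algorithm on [5, -9, 13, -1, -9, -2, -3, 15]:

Scanning through the array:
Position 1 (value -9): max_ending_here = -4, max_so_far = 5
Position 2 (value 13): max_ending_here = 13, max_so_far = 13
Position 3 (value -1): max_ending_here = 12, max_so_far = 13
Position 4 (value -9): max_ending_here = 3, max_so_far = 13
Position 5 (value -2): max_ending_here = 1, max_so_far = 13
Position 6 (value -3): max_ending_here = -2, max_so_far = 13
Position 7 (value 15): max_ending_here = 15, max_so_far = 15

Maximum subarray: [15]
Maximum sum: 15

The maximum subarray is [15] with sum 15. This subarray runs from index 7 to index 7.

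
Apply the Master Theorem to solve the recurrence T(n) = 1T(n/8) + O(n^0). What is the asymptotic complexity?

Master Theorem for T(n) = 1T(n/8) + O(n^0):

a = 1, b = 8, c = 0
log_b(a) = log_8(1) = 0.0000

Case 2: c = 0 = log_8(1) = 0.0000
T(n) = O(n^0 log n) = O(log n)

For T(n) = 1T(n/8) + O(n^0): log_8(1) = 0.0000. This is Case 2 of the Master Theorem (c = log_b(a), equal work at all levels), giving O(log n).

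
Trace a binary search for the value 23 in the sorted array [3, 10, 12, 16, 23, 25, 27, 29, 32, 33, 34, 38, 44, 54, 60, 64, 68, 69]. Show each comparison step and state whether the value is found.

Binary search for 23 in [3, 10, 12, 16, 23, 25, 27, 29, 32, 33, 34, 38, 44, 54, 60, 64, 68, 69]:

lo=0, hi=17, mid=8, arr[mid]=32 -> 32 > 23, search left half
lo=0, hi=7, mid=3, arr[mid]=16 -> 16 < 23, search right half
lo=4, hi=7, mid=5, arr[mid]=25 -> 25 > 23, search left half
lo=4, hi=4, mid=4, arr[mid]=23 -> Found target at index 4!

Binary search finds 23 at index 4 after 4 comparisons. The search repeatedly halves the search space by comparing with the middle element.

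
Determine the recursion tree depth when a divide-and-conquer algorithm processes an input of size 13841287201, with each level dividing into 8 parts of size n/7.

For divide and conquer with division factor 7:

Problem sizes at each level:
Level 0: 13841287201
Level 1: 1977326743
Level 2: 282475249
Level 3: 40353607
Level 4: 5764801
Level 5: 823543
Level 6: 117649
Level 7: 16807
Level 8: 2401
Level 9: 343
Level 10: 49
Level 11: 7
Level 12: 1

The root is level 0 and the size-1 base case is level 12 (the tree spans levels 0 through 12, i.e. 13 levels counting the root), so the depth is the number of divisions: log_7(13841287201) = 12

The recursion tree depth is log_7(13841287201) = 12. At each level, the problem size is divided by 7, so it takes 12 divisions to reduce to a base case of size 1. The algorithm makes 8 recursive calls at each level.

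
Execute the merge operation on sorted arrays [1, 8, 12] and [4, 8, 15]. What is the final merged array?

Merging process:

Compare 1 vs 4: take 1 from left. Merged: [1]
Compare 8 vs 4: take 4 from right. Merged: [1, 4]
Compare 8 vs 8: take 8 from left. Merged: [1, 4, 8]
Compare 12 vs 8: take 8 from right. Merged: [1, 4, 8, 8]
Compare 12 vs 15: take 12 from left. Merged: [1, 4, 8, 8, 12]
Append remaining from right: [15]. Merged: [1, 4, 8, 8, 12, 15]

Final merged array: [1, 4, 8, 8, 12, 15]
Total comparisons: 5

The merged array is [1, 4, 8, 8, 12, 15], requiring 5 comparisons. The merge step runs in O(n) time where n is the total number of elements.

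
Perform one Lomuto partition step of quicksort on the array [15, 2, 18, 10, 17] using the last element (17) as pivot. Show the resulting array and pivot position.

Lomuto partition with pivot = 17:

Initial array: [15, 2, 18, 10, 17]

arr[0]=15 <= 17: swap with position 0, array becomes [15, 2, 18, 10, 17]
arr[1]=2 <= 17: swap with position 1, array becomes [15, 2, 18, 10, 17]
arr[2]=18 > 17: no swap
arr[3]=10 <= 17: swap with position 2, array becomes [15, 2, 10, 18, 17]

Place pivot at position 3: [15, 2, 10, 17, 18]
Pivot position: 3

After partitioning with pivot 17, the array becomes [15, 2, 10, 17, 18]. The pivot is placed at index 3. All elements to the left of the pivot are <= 17, and all elements to the right are > 17.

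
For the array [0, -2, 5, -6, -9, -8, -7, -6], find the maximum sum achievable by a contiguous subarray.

Using Kadane's algorithm on [0, -2, 5, -6, -9, -8, -7, -6]:

Scanning through the array:
Position 1 (value -2): max_ending_here = -2, max_so_far = 0
Position 2 (value 5): max_ending_here = 5, max_so_far = 5
Position 3 (value -6): max_ending_here = -1, max_so_far = 5
Position 4 (value -9): max_ending_here = -9, max_so_far = 5
Position 5 (value -8): max_ending_here = -8, max_so_far = 5
Position 6 (value -7): max_ending_here = -7, max_so_far = 5
Position 7 (value -6): max_ending_here = -6, max_so_far = 5

Maximum subarray: [5]
Maximum sum: 5

The maximum subarray is [5] with sum 5. This subarray runs from index 2 to index 2.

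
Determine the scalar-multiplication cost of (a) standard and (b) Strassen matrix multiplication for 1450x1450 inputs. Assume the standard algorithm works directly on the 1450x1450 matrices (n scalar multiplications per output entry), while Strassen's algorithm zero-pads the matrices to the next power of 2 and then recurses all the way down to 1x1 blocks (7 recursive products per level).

Matrix multiplication for 1450x1450 matrices:

Strassen's algorithm requires power-of-2 dimensions. Pad 1450x1450 to 2048x2048 (next power of 2).

Standard algorithm: 1450^3 = 3048625000 multiplications
Strassen's algorithm: 7^(log2(2048)) = 7^11 = 1977326743 multiplications
Savings: 3048625000 - 1977326743 = 1071298257 multiplications

Standard: 3048625000 multiplications (1450^3). Strassen: 1977326743 multiplications (7^11, after padding to 2048x2048). Strassen reduces 8 recursive multiplications to 7 at each level.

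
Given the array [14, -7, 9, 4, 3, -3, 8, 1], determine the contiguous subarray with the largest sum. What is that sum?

Using Kadane's algorithm on [14, -7, 9, 4, 3, -3, 8, 1]:

Scanning through the array:
Position 1 (value -7): max_ending_here = 7, max_so_far = 14
Position 2 (value 9): max_ending_here = 16, max_so_far = 16
Position 3 (value 4): max_ending_here = 20, max_so_far = 20
Position 4 (value 3): max_ending_here = 23, max_so_far = 23
Position 5 (value -3): max_ending_here = 20, max_so_far = 23
Position 6 (value 8): max_ending_here = 28, max_so_far = 28
Position 7 (value 1): max_ending_here = 29, max_so_far = 29

Maximum subarray: [14, -7, 9, 4, 3, -3, 8, 1]
Maximum sum: 29

The maximum subarray is [14, -7, 9, 4, 3, -3, 8, 1] with sum 29. This subarray runs from index 0 to index 7.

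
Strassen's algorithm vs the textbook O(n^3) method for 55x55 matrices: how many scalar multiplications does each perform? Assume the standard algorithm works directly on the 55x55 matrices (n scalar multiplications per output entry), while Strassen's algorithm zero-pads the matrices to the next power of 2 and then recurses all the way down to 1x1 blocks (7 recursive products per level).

Matrix multiplication for 55x55 matrices:

Strassen's algorithm requires power-of-2 dimensions. Pad 55x55 to 64x64 (next power of 2).

Standard algorithm: 55^3 = 166375 multiplications
Strassen's algorithm: 7^(log2(64)) = 7^6 = 117649 multiplications
Savings: 166375 - 117649 = 48726 multiplications

Standard: 166375 multiplications (55^3). Strassen: 117649 multiplications (7^6, after padding to 64x64). Strassen reduces 8 recursive multiplications to 7 at each level.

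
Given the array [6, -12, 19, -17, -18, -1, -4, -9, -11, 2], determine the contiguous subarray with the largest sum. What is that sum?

Using Kadane's algorithm on [6, -12, 19, -17, -18, -1, -4, -9, -11, 2]:

Scanning through the array:
Position 1 (value -12): max_ending_here = -6, max_so_far = 6
Position 2 (value 19): max_ending_here = 19, max_so_far = 19
Position 3 (value -17): max_ending_here = 2, max_so_far = 19
Position 4 (value -18): max_ending_here = -16, max_so_far = 19
Position 5 (value -1): max_ending_here = -1, max_so_far = 19
Position 6 (value -4): max_ending_here = -4, max_so_far = 19
Position 7 (value -9): max_ending_here = -9, max_so_far = 19
Position 8 (value -11): max_ending_here = -11, max_so_far = 19
Position 9 (value 2): max_ending_here = 2, max_so_far = 19

Maximum subarray: [19]
Maximum sum: 19

The maximum subarray is [19] with sum 19. This subarray runs from index 2 to index 2.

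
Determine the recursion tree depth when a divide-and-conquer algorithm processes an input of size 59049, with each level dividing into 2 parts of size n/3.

For divide and conquer with division factor 3:

Problem sizes at each level:
Level 0: 59049
Level 1: 19683
Level 2: 6561
Level 3: 2187
Level 4: 729
Level 5: 243
Level 6: 81
Level 7: 27
Level 8: 9
Level 9: 3
Level 10: 1

The root is level 0 and the size-1 base case is level 10 (the tree spans levels 0 through 10, i.e. 11 levels counting the root), so the depth is the number of divisions: log_3(59049) = 10

The recursion tree depth is log_3(59049) = 10. At each level, the problem size is divided by 3, so it takes 10 divisions to reduce to a base case of size 1. The algorithm makes 2 recursive calls at each level.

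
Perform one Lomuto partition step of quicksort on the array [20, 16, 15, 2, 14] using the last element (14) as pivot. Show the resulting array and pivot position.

Lomuto partition with pivot = 14:

Initial array: [20, 16, 15, 2, 14]

arr[0]=20 > 14: no swap
arr[1]=16 > 14: no swap
arr[2]=15 > 14: no swap
arr[3]=2 <= 14: swap with position 0, array becomes [2, 16, 15, 20, 14]

Place pivot at position 1: [2, 14, 15, 20, 16]
Pivot position: 1

After partitioning with pivot 14, the array becomes [2, 14, 15, 20, 16]. The pivot is placed at index 1. All elements to the left of the pivot are <= 14, and all elements to the right are > 14.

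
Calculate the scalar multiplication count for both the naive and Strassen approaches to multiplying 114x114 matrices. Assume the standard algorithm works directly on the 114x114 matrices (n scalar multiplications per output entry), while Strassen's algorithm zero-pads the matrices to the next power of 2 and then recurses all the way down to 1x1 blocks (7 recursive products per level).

Matrix multiplication for 114x114 matrices:

Strassen's algorithm requires power-of-2 dimensions. Pad 114x114 to 128x128 (next power of 2).

Standard algorithm: 114^3 = 1481544 multiplications
Strassen's algorithm: 7^(log2(128)) = 7^7 = 823543 multiplications
Savings: 1481544 - 823543 = 658001 multiplications

Standard: 1481544 multiplications (114^3). Strassen: 823543 multiplications (7^7, after padding to 128x128). Strassen reduces 8 recursive multiplications to 7 at each level.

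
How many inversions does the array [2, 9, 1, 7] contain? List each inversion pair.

Finding inversions in [2, 9, 1, 7]:

(0, 2): arr[0]=2 > arr[2]=1
(1, 2): arr[1]=9 > arr[2]=1
(1, 3): arr[1]=9 > arr[3]=7

Total inversions: 3

The array has 3 inversion(s): (0,2), (1,2), (1,3). Each pair (i,j) satisfies i < j and arr[i] > arr[j].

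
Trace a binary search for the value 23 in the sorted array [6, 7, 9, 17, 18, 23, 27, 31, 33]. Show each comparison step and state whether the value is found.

Binary search for 23 in [6, 7, 9, 17, 18, 23, 27, 31, 33]:

lo=0, hi=8, mid=4, arr[mid]=18 -> 18 < 23, search right half
lo=5, hi=8, mid=6, arr[mid]=27 -> 27 > 23, search left half
lo=5, hi=5, mid=5, arr[mid]=23 -> Found target at index 5!

Binary search finds 23 at index 5 after 3 comparisons. The search repeatedly halves the search space by comparing with the middle element.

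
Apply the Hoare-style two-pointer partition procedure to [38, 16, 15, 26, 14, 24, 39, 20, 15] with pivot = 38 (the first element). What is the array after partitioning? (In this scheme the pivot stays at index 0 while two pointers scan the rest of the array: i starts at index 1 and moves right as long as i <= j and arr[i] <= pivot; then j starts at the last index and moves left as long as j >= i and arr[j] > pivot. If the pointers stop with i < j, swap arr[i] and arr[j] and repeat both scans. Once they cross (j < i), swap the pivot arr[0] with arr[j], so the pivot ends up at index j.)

Hoare-style two-pointer partition with pivot = 38:

Initial array: [38, 16, 15, 26, 14, 24, 39, 20, 15]

Pointers start at i = 1, j = 8.
i stops at index 6 (arr[6]=39 > 38), j stops at index 8 (arr[8]=15 <= 38): swap arr[6] and arr[8], array becomes [38, 16, 15, 26, 14, 24, 15, 20, 39]
i ends at 8, j ends at 7: the pointers have crossed (j < i), so scanning stops.

Swap pivot arr[0] with arr[7] to place pivot at position 7: [20, 16, 15, 26, 14, 24, 15, 38, 39]
Pivot position: 7

After partitioning with pivot 38, the array becomes [20, 16, 15, 26, 14, 24, 15, 38, 39]. The pivot is placed at index 7. All elements to the left of the pivot are <= 38, and all elements to the right are > 38.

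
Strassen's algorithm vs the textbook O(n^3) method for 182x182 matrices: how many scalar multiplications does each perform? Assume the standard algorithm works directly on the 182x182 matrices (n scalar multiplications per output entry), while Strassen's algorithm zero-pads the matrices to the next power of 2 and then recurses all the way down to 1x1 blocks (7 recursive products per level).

Matrix multiplication for 182x182 matrices:

Strassen's algorithm requires power-of-2 dimensions. Pad 182x182 to 256x256 (next power of 2).

Standard algorithm: 182^3 = 6028568 multiplications
Strassen's algorithm: 7^(log2(256)) = 7^8 = 5764801 multiplications
Savings: 6028568 - 5764801 = 263767 multiplications

Standard: 6028568 multiplications (182^3). Strassen: 5764801 multiplications (7^8, after padding to 256x256). Strassen reduces 8 recursive multiplications to 7 at each level.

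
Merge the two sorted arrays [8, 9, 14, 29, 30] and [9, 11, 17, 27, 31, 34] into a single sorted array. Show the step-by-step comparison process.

Merging process:

Compare 8 vs 9: take 8 from left. Merged: [8]
Compare 9 vs 9: take 9 from left. Merged: [8, 9]
Compare 14 vs 9: take 9 from right. Merged: [8, 9, 9]
Compare 14 vs 11: take 11 from right. Merged: [8, 9, 9, 11]
Compare 14 vs 17: take 14 from left. Merged: [8, 9, 9, 11, 14]
Compare 29 vs 17: take 17 from right. Merged: [8, 9, 9, 11, 14, 17]
Compare 29 vs 27: take 27 from right. Merged: [8, 9, 9, 11, 14, 17, 27]
Compare 29 vs 31: take 29 from left. Merged: [8, 9, 9, 11, 14, 17, 27, 29]
Compare 30 vs 31: take 30 from left. Merged: [8, 9, 9, 11, 14, 17, 27, 29, 30]
Append remaining from right: [31, 34]. Merged: [8, 9, 9, 11, 14, 17, 27, 29, 30, 31, 34]

Final merged array: [8, 9, 9, 11, 14, 17, 27, 29, 30, 31, 34]
Total comparisons: 9

The merged array is [8, 9, 9, 11, 14, 17, 27, 29, 30, 31, 34], requiring 9 comparisons. The merge step runs in O(n) time where n is the total number of elements.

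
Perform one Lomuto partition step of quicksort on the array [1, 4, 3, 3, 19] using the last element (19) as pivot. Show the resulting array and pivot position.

Lomuto partition with pivot = 19:

Initial array: [1, 4, 3, 3, 19]

arr[0]=1 <= 19: swap with position 0, array becomes [1, 4, 3, 3, 19]
arr[1]=4 <= 19: swap with position 1, array becomes [1, 4, 3, 3, 19]
arr[2]=3 <= 19: swap with position 2, array becomes [1, 4, 3, 3, 19]
arr[3]=3 <= 19: swap with position 3, array becomes [1, 4, 3, 3, 19]

Place pivot at position 4: [1, 4, 3, 3, 19]
Pivot position: 4

After partitioning with pivot 19, the array becomes [1, 4, 3, 3, 19]. The pivot is placed at index 4. All elements to the left of the pivot are <= 19, and all elements to the right are > 19.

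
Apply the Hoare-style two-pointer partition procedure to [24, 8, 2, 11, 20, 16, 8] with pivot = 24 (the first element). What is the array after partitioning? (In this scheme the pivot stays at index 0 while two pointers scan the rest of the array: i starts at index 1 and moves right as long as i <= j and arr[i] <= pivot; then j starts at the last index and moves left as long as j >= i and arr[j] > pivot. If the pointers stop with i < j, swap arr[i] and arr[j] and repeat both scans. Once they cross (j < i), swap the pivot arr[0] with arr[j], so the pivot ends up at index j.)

Hoare-style two-pointer partition with pivot = 24:

Initial array: [24, 8, 2, 11, 20, 16, 8]

Pointers start at i = 1, j = 6.
i ends at 7, j ends at 6: the pointers have crossed (j < i), so scanning stops.

Swap pivot arr[0] with arr[6] to place pivot at position 6: [8, 8, 2, 11, 20, 16, 24]
Pivot position: 6

After partitioning with pivot 24, the array becomes [8, 8, 2, 11, 20, 16, 24]. The pivot is placed at index 6. All elements to the left of the pivot are <= 24, and all elements to the right are > 24.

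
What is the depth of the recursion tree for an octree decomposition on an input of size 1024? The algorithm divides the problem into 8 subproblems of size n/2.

For divide and conquer with division factor 2:

Problem sizes at each level:
Level 0: 1024
Level 1: 512
Level 2: 256
Level 3: 128
Level 4: 64
Level 5: 32
Level 6: 16
Level 7: 8
Level 8: 4
Level 9: 2
Level 10: 1

The root is level 0 and the size-1 base case is level 10 (the tree spans levels 0 through 10, i.e. 11 levels counting the root), so the depth is the number of divisions: log_2(1024) = 10

The recursion tree depth is log_2(1024) = 10. At each level, the problem size is divided by 2, so it takes 10 divisions to reduce to a base case of size 1. The algorithm makes 8 recursive calls at each level.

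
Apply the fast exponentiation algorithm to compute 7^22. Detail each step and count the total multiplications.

Computing 7^22 by squaring (build up from 7^1; each line after the first costs one multiplication):

7^1 = 7
7^2 = (7^1)^2 = 7^2 = 49
7^4 = (7^2)^2 = 49^2 = 2401
7^5 = 7 * 7^4 = 7 * 2401 = 16807
7^10 = (7^5)^2 = 16807^2 = 282475249
7^11 = 7 * 7^10 = 7 * 282475249 = 1977326743
7^22 = (7^11)^2 = 1977326743^2 = 3909821048582988049

Result: 3909821048582988049
Multiplications needed: 6 (6 lines after 7^1)

7^22 = 3909821048582988049. Using exponentiation by squaring, this requires 6 multiplications. The key idea: if the exponent is even, square the half-power; if odd, multiply by the base once.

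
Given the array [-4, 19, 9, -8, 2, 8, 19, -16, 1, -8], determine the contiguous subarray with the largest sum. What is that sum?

Using Kadane's algorithm on [-4, 19, 9, -8, 2, 8, 19, -16, 1, -8]:

Scanning through the array:
Position 1 (value 19): max_ending_here = 19, max_so_far = 19
Position 2 (value 9): max_ending_here = 28, max_so_far = 28
Position 3 (value -8): max_ending_here = 20, max_so_far = 28
Position 4 (value 2): max_ending_here = 22, max_so_far = 28
Position 5 (value 8): max_ending_here = 30, max_so_far = 30
Position 6 (value 19): max_ending_here = 49, max_so_far = 49
Position 7 (value -16): max_ending_here = 33, max_so_far = 49
Position 8 (value 1): max_ending_here = 34, max_so_far = 49
Position 9 (value -8): max_ending_here = 26, max_so_far = 49

Maximum subarray: [19, 9, -8, 2, 8, 19]
Maximum sum: 49

The maximum subarray is [19, 9, -8, 2, 8, 19] with sum 49. This subarray runs from index 1 to index 6.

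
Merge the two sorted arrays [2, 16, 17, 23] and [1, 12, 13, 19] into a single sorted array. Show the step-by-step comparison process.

Merging process:

Compare 2 vs 1: take 1 from right. Merged: [1]
Compare 2 vs 12: take 2 from left. Merged: [1, 2]
Compare 16 vs 12: take 12 from right. Merged: [1, 2, 12]
Compare 16 vs 13: take 13 from right. Merged: [1, 2, 12, 13]
Compare 16 vs 19: take 16 from left. Merged: [1, 2, 12, 13, 16]
Compare 17 vs 19: take 17 from left. Merged: [1, 2, 12, 13, 16, 17]
Compare 23 vs 19: take 19 from right. Merged: [1, 2, 12, 13, 16, 17, 19]
Append remaining from left: [23]. Merged: [1, 2, 12, 13, 16, 17, 19, 23]

Final merged array: [1, 2, 12, 13, 16, 17, 19, 23]
Total comparisons: 7

The merged array is [1, 2, 12, 13, 16, 17, 19, 23], requiring 7 comparisons. The merge step runs in O(n) time where n is the total number of elements.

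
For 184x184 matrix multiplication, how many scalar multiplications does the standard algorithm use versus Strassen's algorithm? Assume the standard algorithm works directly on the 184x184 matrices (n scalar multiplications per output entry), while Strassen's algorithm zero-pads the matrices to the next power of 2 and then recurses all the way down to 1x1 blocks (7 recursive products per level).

Matrix multiplication for 184x184 matrices:

Strassen's algorithm requires power-of-2 dimensions. Pad 184x184 to 256x256 (next power of 2).

Standard algorithm: 184^3 = 6229504 multiplications
Strassen's algorithm: 7^(log2(256)) = 7^8 = 5764801 multiplications
Savings: 6229504 - 5764801 = 464703 multiplications

Standard: 6229504 multiplications (184^3). Strassen: 5764801 multiplications (7^8, after padding to 256x256). Strassen reduces 8 recursive multiplications to 7 at each level.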